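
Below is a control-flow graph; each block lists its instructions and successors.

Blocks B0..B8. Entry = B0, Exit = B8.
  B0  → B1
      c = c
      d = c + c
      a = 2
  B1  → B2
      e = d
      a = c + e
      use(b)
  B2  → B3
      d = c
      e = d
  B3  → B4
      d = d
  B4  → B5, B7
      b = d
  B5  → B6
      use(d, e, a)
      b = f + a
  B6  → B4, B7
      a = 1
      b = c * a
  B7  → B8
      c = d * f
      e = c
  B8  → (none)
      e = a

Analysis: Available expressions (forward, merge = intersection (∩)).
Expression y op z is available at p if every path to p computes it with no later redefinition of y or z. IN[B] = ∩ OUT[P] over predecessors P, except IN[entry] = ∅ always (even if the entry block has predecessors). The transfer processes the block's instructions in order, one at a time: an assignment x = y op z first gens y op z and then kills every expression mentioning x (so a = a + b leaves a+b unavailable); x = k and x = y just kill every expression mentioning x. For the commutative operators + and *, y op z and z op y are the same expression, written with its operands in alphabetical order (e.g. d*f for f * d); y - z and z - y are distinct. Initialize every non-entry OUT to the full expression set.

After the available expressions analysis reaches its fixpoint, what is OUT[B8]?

Answer: {d*f}

Trace:
Converged values:
  B0:  IN={}  OUT={c+c}
  B1:  IN={c+c}  OUT={c+c, c+e}
  B2:  IN={c+c, c+e}  OUT={c+c}
  B3:  IN={c+c}  OUT={c+c}
  B4:  IN={c+c}  OUT={c+c}
  B5:  IN={c+c}  OUT={a+f, c+c}
  B6:  IN={a+f, c+c}  OUT={a*c, c+c}
  B7:  IN={c+c}  OUT={d*f}
  B8:  IN={d*f}  OUT={d*f}

Merge at B8: IN[B8] = OUT[B7] = {d*f}
Applying B8's transfer function to that IN value gives OUT[B8] (row B8 above).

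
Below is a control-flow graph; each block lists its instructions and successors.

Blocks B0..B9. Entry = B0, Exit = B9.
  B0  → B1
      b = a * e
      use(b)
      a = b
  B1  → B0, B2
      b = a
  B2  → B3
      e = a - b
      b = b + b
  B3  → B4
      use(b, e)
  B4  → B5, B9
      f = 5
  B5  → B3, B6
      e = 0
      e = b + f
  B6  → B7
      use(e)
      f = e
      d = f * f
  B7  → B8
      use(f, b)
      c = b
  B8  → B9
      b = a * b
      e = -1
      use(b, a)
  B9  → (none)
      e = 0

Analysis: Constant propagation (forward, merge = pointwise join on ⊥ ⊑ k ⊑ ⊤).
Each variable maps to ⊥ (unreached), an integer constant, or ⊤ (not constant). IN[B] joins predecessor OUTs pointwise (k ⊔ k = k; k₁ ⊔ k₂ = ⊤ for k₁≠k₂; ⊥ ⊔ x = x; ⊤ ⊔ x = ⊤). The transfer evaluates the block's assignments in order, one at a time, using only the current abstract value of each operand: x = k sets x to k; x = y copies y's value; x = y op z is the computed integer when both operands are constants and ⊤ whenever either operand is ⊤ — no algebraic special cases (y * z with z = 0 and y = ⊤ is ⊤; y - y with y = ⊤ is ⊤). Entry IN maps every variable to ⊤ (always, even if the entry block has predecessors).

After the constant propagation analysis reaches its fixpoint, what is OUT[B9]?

Answer: {a: ⊤, b: ⊤, c: ⊤, d: ⊤, e: 0, f: ⊤}

Derivation:
Converged values:
  B0: | IN=(all ⊤) | OUT=(all ⊤)
  B1: | IN=(all ⊤) | OUT=(all ⊤)
  B2: | IN=(all ⊤) | OUT=(all ⊤)
  B3: | IN=(all ⊤) | OUT=(all ⊤)
  B4: | IN=(all ⊤) | OUT={f:5; rest ⊤}
  B5: | IN={f:5; rest ⊤} | OUT={f:5; rest ⊤}
  B6: | IN={f:5; rest ⊤} | OUT=(all ⊤)
  B7: | IN=(all ⊤) | OUT=(all ⊤)
  B8: | IN=(all ⊤) | OUT={e:-1; rest ⊤}
  B9: | IN=(all ⊤) | OUT={e:0; rest ⊤}

Merge at B9: IN[B9] = OUT[B4] ⊔ OUT[B8] = {a: ⊤, b: ⊤, c: ⊤, d: ⊤, e: ⊤, f: ⊤}
Applying B9's transfer function to that IN value gives OUT[B9] (row B9 above).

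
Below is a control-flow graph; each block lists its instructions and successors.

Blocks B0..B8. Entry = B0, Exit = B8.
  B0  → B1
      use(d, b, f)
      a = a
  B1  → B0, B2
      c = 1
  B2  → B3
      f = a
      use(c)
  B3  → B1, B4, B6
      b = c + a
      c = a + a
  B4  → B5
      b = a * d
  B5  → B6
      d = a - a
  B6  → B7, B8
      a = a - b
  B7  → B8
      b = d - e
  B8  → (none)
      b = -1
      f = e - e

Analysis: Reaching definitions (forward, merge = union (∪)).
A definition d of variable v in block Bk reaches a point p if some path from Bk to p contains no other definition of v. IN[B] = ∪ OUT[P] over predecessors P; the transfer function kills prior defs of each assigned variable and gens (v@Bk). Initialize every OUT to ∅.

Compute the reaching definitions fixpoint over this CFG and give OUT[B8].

Per-block solution:
  B0:  IN={a@B0, b@B3, c@B1, f@B2}  OUT={a@B0, b@B3, c@B1, f@B2}
  B1:  IN={a@B0, b@B3, c@B1, c@B3, f@B2}  OUT={a@B0, b@B3, c@B1, f@B2}
  B2:  IN={a@B0, b@B3, c@B1, f@B2}  OUT={a@B0, b@B3, c@B1, f@B2}
  B3:  IN={a@B0, b@B3, c@B1, f@B2}  OUT={a@B0, b@B3, c@B3, f@B2}
  B4:  IN={a@B0, b@B3, c@B3, f@B2}  OUT={a@B0, b@B4, c@B3, f@B2}
  B5:  IN={a@B0, b@B4, c@B3, f@B2}  OUT={a@B0, b@B4, c@B3, d@B5, f@B2}
  B6:  IN={a@B0, b@B3, b@B4, c@B3, d@B5, f@B2}  OUT={a@B6, b@B3, b@B4, c@B3, d@B5, f@B2}
  B7:  IN={a@B6, b@B3, b@B4, c@B3, d@B5, f@B2}  OUT={a@B6, b@B7, c@B3, d@B5, f@B2}
  B8:  IN={a@B6, b@B3, b@B4, b@B7, c@B3, d@B5, f@B2}  OUT={a@B6, b@B8, c@B3, d@B5, f@B8}

Merge at B8: IN[B8] = OUT[B6] ⊔ OUT[B7] = {a@B6, b@B3, b@B4, b@B7, c@B3, d@B5, f@B2}
Applying B8's transfer function to that IN value gives OUT[B8] (row B8 above).

Answer: {a@B6, b@B8, c@B3, d@B5, f@B8}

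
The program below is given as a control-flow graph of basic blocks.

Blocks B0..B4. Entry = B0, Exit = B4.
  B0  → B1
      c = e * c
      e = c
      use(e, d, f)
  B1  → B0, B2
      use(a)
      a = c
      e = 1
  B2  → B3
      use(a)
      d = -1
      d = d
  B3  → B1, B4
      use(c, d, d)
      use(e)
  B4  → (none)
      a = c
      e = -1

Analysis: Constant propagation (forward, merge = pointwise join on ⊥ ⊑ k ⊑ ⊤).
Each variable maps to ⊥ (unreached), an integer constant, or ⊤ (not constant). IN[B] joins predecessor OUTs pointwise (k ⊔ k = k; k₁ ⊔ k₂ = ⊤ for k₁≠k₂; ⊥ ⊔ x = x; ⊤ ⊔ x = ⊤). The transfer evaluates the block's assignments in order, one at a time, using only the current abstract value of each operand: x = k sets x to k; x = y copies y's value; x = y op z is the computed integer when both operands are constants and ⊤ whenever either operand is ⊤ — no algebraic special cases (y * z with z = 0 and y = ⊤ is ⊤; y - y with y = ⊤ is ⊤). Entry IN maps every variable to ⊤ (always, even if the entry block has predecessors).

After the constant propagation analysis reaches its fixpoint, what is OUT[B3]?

Answer: {a: ⊤, b: ⊤, c: ⊤, d: -1, e: 1, f: ⊤}

Derivation:
Fixpoint table:
  B0:   IN=(all ⊤)   OUT=(all ⊤)
  B1:   IN=(all ⊤)   OUT={e:1; rest ⊤}
  B2:   IN={e:1; rest ⊤}   OUT={d:-1, e:1; rest ⊤}
  B3:   IN={d:-1, e:1; rest ⊤}   OUT={d:-1, e:1; rest ⊤}
  B4:   IN={d:-1, e:1; rest ⊤}   OUT={d:-1, e:-1; rest ⊤}

Merge at B3: IN[B3] = OUT[B2] = {a: ⊤, b: ⊤, c: ⊤, d: -1, e: 1, f: ⊤}
Applying B3's transfer function to that IN value gives OUT[B3] (row B3 above).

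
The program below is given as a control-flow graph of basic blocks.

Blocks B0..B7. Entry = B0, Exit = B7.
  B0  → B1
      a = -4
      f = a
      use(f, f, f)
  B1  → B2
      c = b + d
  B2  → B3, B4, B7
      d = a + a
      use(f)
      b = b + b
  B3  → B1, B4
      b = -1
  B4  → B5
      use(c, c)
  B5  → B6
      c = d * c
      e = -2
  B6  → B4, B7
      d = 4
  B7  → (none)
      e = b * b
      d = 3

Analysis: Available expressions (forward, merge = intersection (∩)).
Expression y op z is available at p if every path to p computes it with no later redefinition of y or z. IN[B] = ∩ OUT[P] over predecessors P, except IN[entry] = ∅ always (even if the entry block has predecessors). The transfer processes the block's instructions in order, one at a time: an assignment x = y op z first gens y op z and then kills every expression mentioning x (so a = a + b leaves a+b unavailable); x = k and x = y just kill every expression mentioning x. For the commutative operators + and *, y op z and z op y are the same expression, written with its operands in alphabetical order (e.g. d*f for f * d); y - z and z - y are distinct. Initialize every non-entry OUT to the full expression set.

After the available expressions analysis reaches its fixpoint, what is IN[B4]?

Fixpoint table:
  B0:   IN={}   OUT={}
  B1:   IN={}   OUT={b+d}
  B2:   IN={b+d}   OUT={a+a}
  B3:   IN={a+a}   OUT={a+a}
  B4:   IN={a+a}   OUT={a+a}
  B5:   IN={a+a}   OUT={a+a}
  B6:   IN={a+a}   OUT={a+a}
  B7:   IN={a+a}   OUT={a+a, b*b}

Merge at B4: IN[B4] = OUT[B2] ∩ OUT[B3] ∩ OUT[B6] = {a+a}

Answer: {a+a}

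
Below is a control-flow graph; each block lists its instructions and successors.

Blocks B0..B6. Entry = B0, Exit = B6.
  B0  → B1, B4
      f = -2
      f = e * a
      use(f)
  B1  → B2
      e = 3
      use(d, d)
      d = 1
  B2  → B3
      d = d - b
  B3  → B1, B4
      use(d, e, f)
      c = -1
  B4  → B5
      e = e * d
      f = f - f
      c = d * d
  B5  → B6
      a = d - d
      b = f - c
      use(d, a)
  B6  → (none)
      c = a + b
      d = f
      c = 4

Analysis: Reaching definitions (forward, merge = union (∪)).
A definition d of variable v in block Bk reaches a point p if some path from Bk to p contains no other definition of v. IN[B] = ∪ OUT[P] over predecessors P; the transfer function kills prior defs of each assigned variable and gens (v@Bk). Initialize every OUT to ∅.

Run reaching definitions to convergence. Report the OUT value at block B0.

Answer: {f@B0}

Working:
Fixpoint table:
  B0: | IN={} | OUT={f@B0}
  B1: | IN={c@B3, d@B2, e@B1, f@B0} | OUT={c@B3, d@B1, e@B1, f@B0}
  B2: | IN={c@B3, d@B1, e@B1, f@B0} | OUT={c@B3, d@B2, e@B1, f@B0}
  B3: | IN={c@B3, d@B2, e@B1, f@B0} | OUT={c@B3, d@B2, e@B1, f@B0}
  B4: | IN={c@B3, d@B2, e@B1, f@B0} | OUT={c@B4, d@B2, e@B4, f@B4}
  B5: | IN={c@B4, d@B2, e@B4, f@B4} | OUT={a@B5, b@B5, c@B4, d@B2, e@B4, f@B4}
  B6: | IN={a@B5, b@B5, c@B4, d@B2, e@B4, f@B4} | OUT={a@B5, b@B5, c@B6, d@B6, e@B4, f@B4}

B0 is the boundary node: IN[B0] = {}
Applying B0's transfer function to that IN value gives OUT[B0] (row B0 above).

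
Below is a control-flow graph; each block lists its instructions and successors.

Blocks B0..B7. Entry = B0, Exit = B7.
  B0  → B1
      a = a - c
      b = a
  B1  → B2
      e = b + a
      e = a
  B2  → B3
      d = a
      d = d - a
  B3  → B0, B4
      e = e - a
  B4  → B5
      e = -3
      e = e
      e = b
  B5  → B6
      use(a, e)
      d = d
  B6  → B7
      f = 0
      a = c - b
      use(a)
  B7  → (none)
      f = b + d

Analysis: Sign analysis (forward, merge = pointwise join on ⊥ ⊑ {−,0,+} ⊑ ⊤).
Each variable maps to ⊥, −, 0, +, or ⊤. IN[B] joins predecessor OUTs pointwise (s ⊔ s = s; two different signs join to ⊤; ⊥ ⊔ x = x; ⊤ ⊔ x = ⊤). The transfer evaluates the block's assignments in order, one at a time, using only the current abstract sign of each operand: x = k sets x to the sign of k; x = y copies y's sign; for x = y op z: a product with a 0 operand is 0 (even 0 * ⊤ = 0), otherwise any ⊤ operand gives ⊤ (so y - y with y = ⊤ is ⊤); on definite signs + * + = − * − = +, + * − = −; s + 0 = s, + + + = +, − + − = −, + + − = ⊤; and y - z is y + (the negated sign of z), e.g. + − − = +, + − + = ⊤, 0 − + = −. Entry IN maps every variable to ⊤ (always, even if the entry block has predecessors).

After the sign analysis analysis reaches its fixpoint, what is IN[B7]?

Converged values:
  B0: | IN=(all ⊤) | OUT=(all ⊤)
  B1: | IN=(all ⊤) | OUT=(all ⊤)
  B2: | IN=(all ⊤) | OUT=(all ⊤)
  B3: | IN=(all ⊤) | OUT=(all ⊤)
  B4: | IN=(all ⊤) | OUT=(all ⊤)
  B5: | IN=(all ⊤) | OUT=(all ⊤)
  B6: | IN=(all ⊤) | OUT={f:0; rest ⊤}
  B7: | IN={f:0; rest ⊤} | OUT=(all ⊤)

Merge at B7: IN[B7] = OUT[B6] = {a: ⊤, b: ⊤, c: ⊤, d: ⊤, e: ⊤, f: 0}

Answer: {a: ⊤, b: ⊤, c: ⊤, d: ⊤, e: ⊤, f: 0}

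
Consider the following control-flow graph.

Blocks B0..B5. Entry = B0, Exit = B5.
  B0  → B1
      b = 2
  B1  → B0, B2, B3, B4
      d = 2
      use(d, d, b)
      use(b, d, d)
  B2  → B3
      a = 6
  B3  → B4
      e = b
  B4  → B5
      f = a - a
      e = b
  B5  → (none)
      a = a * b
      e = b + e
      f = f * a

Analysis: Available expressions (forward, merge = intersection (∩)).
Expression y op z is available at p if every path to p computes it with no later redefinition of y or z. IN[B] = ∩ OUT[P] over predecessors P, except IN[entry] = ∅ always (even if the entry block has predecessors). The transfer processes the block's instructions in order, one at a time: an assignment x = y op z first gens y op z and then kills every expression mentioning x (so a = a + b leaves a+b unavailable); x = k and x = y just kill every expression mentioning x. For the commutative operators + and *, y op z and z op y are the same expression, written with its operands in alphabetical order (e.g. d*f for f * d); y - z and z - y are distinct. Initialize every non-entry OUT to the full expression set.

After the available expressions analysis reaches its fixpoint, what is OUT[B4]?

Answer: {a-a}

Trace:
Converged values:
  B0: | IN={} | OUT={}
  B1: | IN={} | OUT={}
  B2: | IN={} | OUT={}
  B3: | IN={} | OUT={}
  B4: | IN={} | OUT={a-a}
  B5: | IN={a-a} | OUT={}

Merge at B4: IN[B4] = OUT[B1] ∩ OUT[B3] = {}
Applying B4's transfer function to that IN value gives OUT[B4] (row B4 above).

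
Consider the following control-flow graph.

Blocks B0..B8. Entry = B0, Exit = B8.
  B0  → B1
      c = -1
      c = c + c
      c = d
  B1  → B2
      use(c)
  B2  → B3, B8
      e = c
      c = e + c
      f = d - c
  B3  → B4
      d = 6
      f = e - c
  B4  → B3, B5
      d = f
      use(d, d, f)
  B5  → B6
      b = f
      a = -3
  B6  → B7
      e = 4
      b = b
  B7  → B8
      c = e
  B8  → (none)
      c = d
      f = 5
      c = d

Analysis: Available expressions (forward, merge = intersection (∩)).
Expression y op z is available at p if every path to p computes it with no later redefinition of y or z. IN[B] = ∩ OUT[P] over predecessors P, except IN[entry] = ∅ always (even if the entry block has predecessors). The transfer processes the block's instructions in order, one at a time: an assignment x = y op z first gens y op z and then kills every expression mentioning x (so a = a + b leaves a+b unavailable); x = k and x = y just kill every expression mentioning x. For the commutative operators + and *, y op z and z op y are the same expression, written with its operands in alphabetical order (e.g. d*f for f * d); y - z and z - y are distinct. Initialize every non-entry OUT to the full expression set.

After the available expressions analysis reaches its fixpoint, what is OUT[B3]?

Converged values:
  B0: | IN={} | OUT={}
  B1: | IN={} | OUT={}
  B2: | IN={} | OUT={d-c}
  B3: | IN={} | OUT={e-c}
  B4: | IN={e-c} | OUT={e-c}
  B5: | IN={e-c} | OUT={e-c}
  B6: | IN={e-c} | OUT={}
  B7: | IN={} | OUT={}
  B8: | IN={} | OUT={}

Merge at B3: IN[B3] = OUT[B2] ∩ OUT[B4] = {}
Applying B3's transfer function to that IN value gives OUT[B3] (row B3 above).

Answer: {e-c}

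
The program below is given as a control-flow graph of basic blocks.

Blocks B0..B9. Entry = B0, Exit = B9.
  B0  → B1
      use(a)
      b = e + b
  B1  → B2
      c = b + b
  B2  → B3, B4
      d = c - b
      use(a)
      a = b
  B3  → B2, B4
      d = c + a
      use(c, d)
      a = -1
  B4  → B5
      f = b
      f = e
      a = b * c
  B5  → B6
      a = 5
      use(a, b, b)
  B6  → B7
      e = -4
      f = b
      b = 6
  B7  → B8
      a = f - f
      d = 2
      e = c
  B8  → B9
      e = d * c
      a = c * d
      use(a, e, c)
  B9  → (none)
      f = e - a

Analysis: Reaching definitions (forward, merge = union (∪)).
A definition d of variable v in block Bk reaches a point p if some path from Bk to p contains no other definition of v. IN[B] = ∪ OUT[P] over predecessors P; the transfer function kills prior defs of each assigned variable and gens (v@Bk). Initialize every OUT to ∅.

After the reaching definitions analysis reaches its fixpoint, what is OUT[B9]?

Converged values:
  B0:  IN={}  OUT={b@B0}
  B1:  IN={b@B0}  OUT={b@B0, c@B1}
  B2:  IN={a@B3, b@B0, c@B1, d@B3}  OUT={a@B2, b@B0, c@B1, d@B2}
  B3:  IN={a@B2, b@B0, c@B1, d@B2}  OUT={a@B3, b@B0, c@B1, d@B3}
  B4:  IN={a@B2, a@B3, b@B0, c@B1, d@B2, d@B3}  OUT={a@B4, b@B0, c@B1, d@B2, d@B3, f@B4}
  B5:  IN={a@B4, b@B0, c@B1, d@B2, d@B3, f@B4}  OUT={a@B5, b@B0, c@B1, d@B2, d@B3, f@B4}
  B6:  IN={a@B5, b@B0, c@B1, d@B2, d@B3, f@B4}  OUT={a@B5, b@B6, c@B1, d@B2, d@B3, e@B6, f@B6}
  B7:  IN={a@B5, b@B6, c@B1, d@B2, d@B3, e@B6, f@B6}  OUT={a@B7, b@B6, c@B1, d@B7, e@B7, f@B6}
  B8:  IN={a@B7, b@B6, c@B1, d@B7, e@B7, f@B6}  OUT={a@B8, b@B6, c@B1, d@B7, e@B8, f@B6}
  B9:  IN={a@B8, b@B6, c@B1, d@B7, e@B8, f@B6}  OUT={a@B8, b@B6, c@B1, d@B7, e@B8, f@B9}

Merge at B9: IN[B9] = OUT[B8] = {a@B8, b@B6, c@B1, d@B7, e@B8, f@B6}
Applying B9's transfer function to that IN value gives OUT[B9] (row B9 above).

Answer: {a@B8, b@B6, c@B1, d@B7, e@B8, f@B9}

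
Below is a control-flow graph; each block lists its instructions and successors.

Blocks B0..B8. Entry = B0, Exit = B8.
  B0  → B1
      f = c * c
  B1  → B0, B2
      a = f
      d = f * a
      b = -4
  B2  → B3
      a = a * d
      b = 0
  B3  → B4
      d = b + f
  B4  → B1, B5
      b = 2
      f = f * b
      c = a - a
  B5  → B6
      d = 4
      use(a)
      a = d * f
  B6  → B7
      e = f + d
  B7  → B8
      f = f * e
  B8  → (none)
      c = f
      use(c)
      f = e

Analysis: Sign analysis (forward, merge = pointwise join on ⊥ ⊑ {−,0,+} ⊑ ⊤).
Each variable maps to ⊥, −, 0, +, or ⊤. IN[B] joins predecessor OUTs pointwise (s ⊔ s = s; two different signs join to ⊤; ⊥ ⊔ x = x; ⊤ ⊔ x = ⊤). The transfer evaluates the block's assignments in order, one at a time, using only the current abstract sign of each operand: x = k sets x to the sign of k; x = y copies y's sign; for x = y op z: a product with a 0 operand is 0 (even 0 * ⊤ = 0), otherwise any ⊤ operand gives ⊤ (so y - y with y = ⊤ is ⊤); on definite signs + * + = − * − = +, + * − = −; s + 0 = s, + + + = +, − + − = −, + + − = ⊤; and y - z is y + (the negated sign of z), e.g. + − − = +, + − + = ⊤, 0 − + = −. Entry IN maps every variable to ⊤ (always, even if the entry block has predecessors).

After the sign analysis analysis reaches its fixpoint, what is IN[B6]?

Converged values:
  B0:   IN=(all ⊤)   OUT=(all ⊤)
  B1:   IN=(all ⊤)   OUT={b:-; rest ⊤}
  B2:   IN={b:-; rest ⊤}   OUT={b:0; rest ⊤}
  B3:   IN={b:0; rest ⊤}   OUT={b:0; rest ⊤}
  B4:   IN={b:0; rest ⊤}   OUT={b:+; rest ⊤}
  B5:   IN={b:+; rest ⊤}   OUT={b:+, d:+; rest ⊤}
  B6:   IN={b:+, d:+; rest ⊤}   OUT={b:+, d:+; rest ⊤}
  B7:   IN={b:+, d:+; rest ⊤}   OUT={b:+, d:+; rest ⊤}
  B8:   IN={b:+, d:+; rest ⊤}   OUT={b:+, d:+; rest ⊤}

Merge at B6: IN[B6] = OUT[B5] = {a: ⊤, b: +, c: ⊤, d: +, e: ⊤, f: ⊤}

Answer: {a: ⊤, b: +, c: ⊤, d: +, e: ⊤, f: ⊤}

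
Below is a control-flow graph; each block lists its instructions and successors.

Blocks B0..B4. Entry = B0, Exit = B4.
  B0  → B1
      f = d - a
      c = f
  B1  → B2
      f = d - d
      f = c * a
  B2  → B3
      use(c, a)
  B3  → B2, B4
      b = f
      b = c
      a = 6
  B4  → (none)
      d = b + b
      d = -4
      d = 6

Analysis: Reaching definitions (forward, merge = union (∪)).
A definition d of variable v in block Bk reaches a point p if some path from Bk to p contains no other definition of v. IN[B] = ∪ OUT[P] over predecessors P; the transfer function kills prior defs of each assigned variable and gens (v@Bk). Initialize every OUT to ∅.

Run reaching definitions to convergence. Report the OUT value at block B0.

Answer: {c@B0, f@B0}

Working:
Per-block solution:
  B0:  IN={}  OUT={c@B0, f@B0}
  B1:  IN={c@B0, f@B0}  OUT={c@B0, f@B1}
  B2:  IN={a@B3, b@B3, c@B0, f@B1}  OUT={a@B3, b@B3, c@B0, f@B1}
  B3:  IN={a@B3, b@B3, c@B0, f@B1}  OUT={a@B3, b@B3, c@B0, f@B1}
  B4:  IN={a@B3, b@B3, c@B0, f@B1}  OUT={a@B3, b@B3, c@B0, d@B4, f@B1}

B0 is the boundary node: IN[B0] = {}
Applying B0's transfer function to that IN value gives OUT[B0] (row B0 above).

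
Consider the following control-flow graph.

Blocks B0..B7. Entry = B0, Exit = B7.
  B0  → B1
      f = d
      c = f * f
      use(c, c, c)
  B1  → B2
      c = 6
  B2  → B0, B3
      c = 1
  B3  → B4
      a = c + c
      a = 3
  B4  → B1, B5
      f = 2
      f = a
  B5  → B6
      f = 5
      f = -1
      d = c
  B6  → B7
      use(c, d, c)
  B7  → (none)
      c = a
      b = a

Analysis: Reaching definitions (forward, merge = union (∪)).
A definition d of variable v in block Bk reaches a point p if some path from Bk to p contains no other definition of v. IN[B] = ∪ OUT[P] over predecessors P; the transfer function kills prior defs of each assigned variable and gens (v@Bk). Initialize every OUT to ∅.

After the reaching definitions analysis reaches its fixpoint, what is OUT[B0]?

Fixpoint table:
  B0:   IN={a@B3, c@B2, f@B0, f@B4}   OUT={a@B3, c@B0, f@B0}
  B1:   IN={a@B3, c@B0, c@B2, f@B0, f@B4}   OUT={a@B3, c@B1, f@B0, f@B4}
  B2:   IN={a@B3, c@B1, f@B0, f@B4}   OUT={a@B3, c@B2, f@B0, f@B4}
  B3:   IN={a@B3, c@B2, f@B0, f@B4}   OUT={a@B3, c@B2, f@B0, f@B4}
  B4:   IN={a@B3, c@B2, f@B0, f@B4}   OUT={a@B3, c@B2, f@B4}
  B5:   IN={a@B3, c@B2, f@B4}   OUT={a@B3, c@B2, d@B5, f@B5}
  B6:   IN={a@B3, c@B2, d@B5, f@B5}   OUT={a@B3, c@B2, d@B5, f@B5}
  B7:   IN={a@B3, c@B2, d@B5, f@B5}   OUT={a@B3, b@B7, c@B7, d@B5, f@B5}

Merge at B0 (entry node, so the boundary value {} is joined with the incoming edge(s)): IN[B0] = {} ⊔ OUT[B2] = {a@B3, c@B2, f@B0, f@B4}
Applying B0's transfer function to that IN value gives OUT[B0] (row B0 above).

Answer: {a@B3, c@B0, f@B0}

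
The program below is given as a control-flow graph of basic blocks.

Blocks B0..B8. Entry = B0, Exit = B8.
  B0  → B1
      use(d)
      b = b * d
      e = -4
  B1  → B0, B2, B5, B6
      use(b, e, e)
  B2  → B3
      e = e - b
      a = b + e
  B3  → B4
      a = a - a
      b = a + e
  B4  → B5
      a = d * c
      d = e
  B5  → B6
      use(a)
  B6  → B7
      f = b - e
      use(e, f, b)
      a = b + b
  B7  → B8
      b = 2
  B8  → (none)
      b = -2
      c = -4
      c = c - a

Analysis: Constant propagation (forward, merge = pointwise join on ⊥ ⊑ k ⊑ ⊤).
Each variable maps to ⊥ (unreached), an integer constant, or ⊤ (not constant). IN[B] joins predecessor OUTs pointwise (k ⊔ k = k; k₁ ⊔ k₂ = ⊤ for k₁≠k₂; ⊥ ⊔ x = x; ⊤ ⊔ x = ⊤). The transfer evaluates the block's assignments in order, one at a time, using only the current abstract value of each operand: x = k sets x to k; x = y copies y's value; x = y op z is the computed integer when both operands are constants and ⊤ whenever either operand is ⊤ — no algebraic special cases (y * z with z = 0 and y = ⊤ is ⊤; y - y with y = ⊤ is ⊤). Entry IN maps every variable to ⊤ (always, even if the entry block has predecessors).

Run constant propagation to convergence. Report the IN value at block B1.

Per-block solution:
  B0:   IN=(all ⊤)   OUT={e:-4; rest ⊤}
  B1:   IN={e:-4; rest ⊤}   OUT={e:-4; rest ⊤}
  B2:   IN={e:-4; rest ⊤}   OUT=(all ⊤)
  B3:   IN=(all ⊤)   OUT=(all ⊤)
  B4:   IN=(all ⊤)   OUT=(all ⊤)
  B5:   IN=(all ⊤)   OUT=(all ⊤)
  B6:   IN=(all ⊤)   OUT=(all ⊤)
  B7:   IN=(all ⊤)   OUT={b:2; rest ⊤}
  B8:   IN={b:2; rest ⊤}   OUT={b:-2; rest ⊤}

Merge at B1: IN[B1] = OUT[B0] = {a: ⊤, b: ⊤, c: ⊤, d: ⊤, e: -4, f: ⊤}

Answer: {a: ⊤, b: ⊤, c: ⊤, d: ⊤, e: -4, f: ⊤}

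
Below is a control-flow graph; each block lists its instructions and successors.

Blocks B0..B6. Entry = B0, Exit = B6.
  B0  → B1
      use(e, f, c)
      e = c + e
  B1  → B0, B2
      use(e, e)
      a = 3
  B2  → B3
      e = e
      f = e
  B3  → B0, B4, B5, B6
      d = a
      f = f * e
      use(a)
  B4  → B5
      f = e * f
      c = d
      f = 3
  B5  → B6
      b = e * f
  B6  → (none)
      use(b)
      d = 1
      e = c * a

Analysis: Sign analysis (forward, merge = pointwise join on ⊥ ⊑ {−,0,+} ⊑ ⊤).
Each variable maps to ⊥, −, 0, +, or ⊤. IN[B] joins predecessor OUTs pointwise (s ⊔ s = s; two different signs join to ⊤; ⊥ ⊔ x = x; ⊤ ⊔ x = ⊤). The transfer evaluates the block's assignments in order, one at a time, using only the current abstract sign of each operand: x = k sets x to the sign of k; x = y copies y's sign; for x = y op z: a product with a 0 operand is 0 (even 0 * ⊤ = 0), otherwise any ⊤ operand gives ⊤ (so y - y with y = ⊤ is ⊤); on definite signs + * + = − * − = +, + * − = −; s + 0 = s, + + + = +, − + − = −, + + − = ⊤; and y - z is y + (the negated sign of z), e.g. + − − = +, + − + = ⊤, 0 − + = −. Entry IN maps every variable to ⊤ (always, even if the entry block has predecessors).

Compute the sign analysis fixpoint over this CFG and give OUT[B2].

Answer: {a: +, b: ⊤, c: ⊤, d: ⊤, e: ⊤, f: ⊤}

Working:
Fixpoint table:
  B0:   IN=(all ⊤)   OUT=(all ⊤)
  B1:   IN=(all ⊤)   OUT={a:+; rest ⊤}
  B2:   IN={a:+; rest ⊤}   OUT={a:+; rest ⊤}
  B3:   IN={a:+; rest ⊤}   OUT={a:+, d:+; rest ⊤}
  B4:   IN={a:+, d:+; rest ⊤}   OUT={a:+, c:+, d:+, f:+; rest ⊤}
  B5:   IN={a:+, d:+; rest ⊤}   OUT={a:+, d:+; rest ⊤}
  B6:   IN={a:+, d:+; rest ⊤}   OUT={a:+, d:+; rest ⊤}

Merge at B2: IN[B2] = OUT[B1] = {a: +, b: ⊤, c: ⊤, d: ⊤, e: ⊤, f: ⊤}
Applying B2's transfer function to that IN value gives OUT[B2] (row B2 above).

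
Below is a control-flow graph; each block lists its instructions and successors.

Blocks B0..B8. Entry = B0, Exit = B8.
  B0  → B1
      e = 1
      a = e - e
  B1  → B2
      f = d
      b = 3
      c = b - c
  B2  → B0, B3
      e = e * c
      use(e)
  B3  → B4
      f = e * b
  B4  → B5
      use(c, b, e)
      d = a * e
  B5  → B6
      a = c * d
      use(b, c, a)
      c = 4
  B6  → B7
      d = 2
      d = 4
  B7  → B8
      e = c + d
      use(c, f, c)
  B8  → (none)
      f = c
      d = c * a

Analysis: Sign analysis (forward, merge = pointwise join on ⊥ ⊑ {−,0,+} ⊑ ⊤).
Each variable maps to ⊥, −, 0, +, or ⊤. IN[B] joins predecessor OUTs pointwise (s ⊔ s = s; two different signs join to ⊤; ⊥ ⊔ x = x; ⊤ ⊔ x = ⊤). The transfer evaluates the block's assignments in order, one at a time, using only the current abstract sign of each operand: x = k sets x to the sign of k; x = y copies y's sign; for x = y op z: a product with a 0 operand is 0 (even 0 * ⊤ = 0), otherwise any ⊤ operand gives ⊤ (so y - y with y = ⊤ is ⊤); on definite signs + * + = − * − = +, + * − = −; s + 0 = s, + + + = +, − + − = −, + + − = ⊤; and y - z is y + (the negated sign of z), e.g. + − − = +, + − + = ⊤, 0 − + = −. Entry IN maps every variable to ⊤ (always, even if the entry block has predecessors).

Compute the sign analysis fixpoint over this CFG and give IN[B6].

Answer: {a: ⊤, b: +, c: +, d: ⊤, e: ⊤, f: ⊤}

Derivation:
Per-block solution:
  B0: | IN=(all ⊤) | OUT={e:+; rest ⊤}
  B1: | IN={e:+; rest ⊤} | OUT={b:+, e:+; rest ⊤}
  B2: | IN={b:+, e:+; rest ⊤} | OUT={b:+; rest ⊤}
  B3: | IN={b:+; rest ⊤} | OUT={b:+; rest ⊤}
  B4: | IN={b:+; rest ⊤} | OUT={b:+; rest ⊤}
  B5: | IN={b:+; rest ⊤} | OUT={b:+, c:+; rest ⊤}
  B6: | IN={b:+, c:+; rest ⊤} | OUT={b:+, c:+, d:+; rest ⊤}
  B7: | IN={b:+, c:+, d:+; rest ⊤} | OUT={b:+, c:+, d:+, e:+; rest ⊤}
  B8: | IN={b:+, c:+, d:+, e:+; rest ⊤} | OUT={b:+, c:+, e:+, f:+; rest ⊤}

Merge at B6: IN[B6] = OUT[B5] = {a: ⊤, b: +, c: +, d: ⊤, e: ⊤, f: ⊤}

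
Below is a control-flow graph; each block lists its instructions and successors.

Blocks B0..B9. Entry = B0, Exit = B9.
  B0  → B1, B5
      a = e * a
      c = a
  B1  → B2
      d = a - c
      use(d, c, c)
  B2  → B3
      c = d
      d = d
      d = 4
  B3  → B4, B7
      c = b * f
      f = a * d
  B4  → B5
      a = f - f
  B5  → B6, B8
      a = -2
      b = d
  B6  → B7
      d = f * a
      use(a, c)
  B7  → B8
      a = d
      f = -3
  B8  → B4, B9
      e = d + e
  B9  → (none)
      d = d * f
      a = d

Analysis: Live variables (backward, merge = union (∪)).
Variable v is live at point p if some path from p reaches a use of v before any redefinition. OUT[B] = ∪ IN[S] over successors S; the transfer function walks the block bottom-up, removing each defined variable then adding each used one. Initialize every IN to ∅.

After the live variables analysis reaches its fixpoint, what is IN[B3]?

Converged values:
  B0:  IN={a, b, d, e, f}  OUT={a, b, c, d, e, f}
  B1:  IN={a, b, c, e, f}  OUT={a, b, d, e, f}
  B2:  IN={a, b, d, e, f}  OUT={a, b, d, e, f}
  B3:  IN={a, b, d, e, f}  OUT={c, d, e, f}
  B4:  IN={c, d, e, f}  OUT={c, d, e, f}
  B5:  IN={c, d, e, f}  OUT={a, c, d, e, f}
  B6:  IN={a, c, e, f}  OUT={c, d, e}
  B7:  IN={c, d, e}  OUT={c, d, e, f}
  B8:  IN={c, d, e, f}  OUT={c, d, e, f}
  B9:  IN={d, f}  OUT={}

Merge at B3: OUT[B3] = IN[B4] ⊔ IN[B7] = {c, d, e, f}
Applying B3's transfer function to that OUT value gives IN[B3] (row B3 above).

Answer: {a, b, d, e, f}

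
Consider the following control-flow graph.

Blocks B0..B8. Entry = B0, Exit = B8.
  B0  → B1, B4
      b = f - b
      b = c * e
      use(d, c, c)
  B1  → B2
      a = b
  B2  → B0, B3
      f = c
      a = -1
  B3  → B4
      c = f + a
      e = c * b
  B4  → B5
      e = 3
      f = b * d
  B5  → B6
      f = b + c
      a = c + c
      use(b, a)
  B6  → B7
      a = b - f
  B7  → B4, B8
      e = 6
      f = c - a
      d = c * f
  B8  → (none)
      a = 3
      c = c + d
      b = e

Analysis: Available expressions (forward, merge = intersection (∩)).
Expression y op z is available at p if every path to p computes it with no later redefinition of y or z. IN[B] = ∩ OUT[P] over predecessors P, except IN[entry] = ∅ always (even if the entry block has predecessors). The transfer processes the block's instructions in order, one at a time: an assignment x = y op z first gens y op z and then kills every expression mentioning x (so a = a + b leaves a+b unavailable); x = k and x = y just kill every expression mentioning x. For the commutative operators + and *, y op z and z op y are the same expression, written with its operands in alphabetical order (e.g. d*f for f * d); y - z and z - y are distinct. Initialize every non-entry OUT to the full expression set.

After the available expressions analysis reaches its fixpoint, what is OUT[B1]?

Answer: {c*e}

Working:
Converged values:
  B0:  IN={}  OUT={c*e}
  B1:  IN={c*e}  OUT={c*e}
  B2:  IN={c*e}  OUT={c*e}
  B3:  IN={c*e}  OUT={a+f, b*c}
  B4:  IN={}  OUT={b*d}
  B5:  IN={b*d}  OUT={b*d, b+c, c+c}
  B6:  IN={b*d, b+c, c+c}  OUT={b*d, b+c, b-f, c+c}
  B7:  IN={b*d, b+c, b-f, c+c}  OUT={b+c, c*f, c+c, c-a}
  B8:  IN={b+c, c*f, c+c, c-a}  OUT={}

Merge at B1: IN[B1] = OUT[B0] = {c*e}
Applying B1's transfer function to that IN value gives OUT[B1] (row B1 above).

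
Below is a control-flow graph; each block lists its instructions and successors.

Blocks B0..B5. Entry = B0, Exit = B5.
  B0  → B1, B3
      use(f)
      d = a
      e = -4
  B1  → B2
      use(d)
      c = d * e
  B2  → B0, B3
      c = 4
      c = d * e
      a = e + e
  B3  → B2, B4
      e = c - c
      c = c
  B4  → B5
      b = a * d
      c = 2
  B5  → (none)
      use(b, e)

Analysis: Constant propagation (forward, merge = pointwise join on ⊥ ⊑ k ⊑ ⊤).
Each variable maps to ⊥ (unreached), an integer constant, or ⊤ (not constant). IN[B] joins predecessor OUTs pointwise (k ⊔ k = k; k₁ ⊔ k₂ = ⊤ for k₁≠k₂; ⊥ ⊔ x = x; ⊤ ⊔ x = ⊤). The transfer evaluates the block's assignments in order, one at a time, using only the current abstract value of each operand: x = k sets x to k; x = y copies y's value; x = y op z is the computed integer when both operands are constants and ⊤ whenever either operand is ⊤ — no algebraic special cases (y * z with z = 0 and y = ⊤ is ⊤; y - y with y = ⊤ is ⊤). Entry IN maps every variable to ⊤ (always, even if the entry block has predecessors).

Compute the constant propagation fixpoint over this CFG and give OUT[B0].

Answer: {a: ⊤, b: ⊤, c: ⊤, d: ⊤, e: -4, f: ⊤}

Derivation:
Per-block solution:
  B0:  IN=(all ⊤)  OUT={e:-4; rest ⊤}
  B1:  IN={e:-4; rest ⊤}  OUT={e:-4; rest ⊤}
  B2:  IN=(all ⊤)  OUT=(all ⊤)
  B3:  IN=(all ⊤)  OUT=(all ⊤)
  B4:  IN=(all ⊤)  OUT={c:2; rest ⊤}
  B5:  IN={c:2; rest ⊤}  OUT={c:2; rest ⊤}

Merge at B0 (entry node, so the boundary value (all ⊤) is joined with the incoming edge(s)): IN[B0] = (all ⊤) ⊔ OUT[B2] = {a: ⊤, b: ⊤, c: ⊤, d: ⊤, e: ⊤, f: ⊤}
Applying B0's transfer function to that IN value gives OUT[B0] (row B0 above).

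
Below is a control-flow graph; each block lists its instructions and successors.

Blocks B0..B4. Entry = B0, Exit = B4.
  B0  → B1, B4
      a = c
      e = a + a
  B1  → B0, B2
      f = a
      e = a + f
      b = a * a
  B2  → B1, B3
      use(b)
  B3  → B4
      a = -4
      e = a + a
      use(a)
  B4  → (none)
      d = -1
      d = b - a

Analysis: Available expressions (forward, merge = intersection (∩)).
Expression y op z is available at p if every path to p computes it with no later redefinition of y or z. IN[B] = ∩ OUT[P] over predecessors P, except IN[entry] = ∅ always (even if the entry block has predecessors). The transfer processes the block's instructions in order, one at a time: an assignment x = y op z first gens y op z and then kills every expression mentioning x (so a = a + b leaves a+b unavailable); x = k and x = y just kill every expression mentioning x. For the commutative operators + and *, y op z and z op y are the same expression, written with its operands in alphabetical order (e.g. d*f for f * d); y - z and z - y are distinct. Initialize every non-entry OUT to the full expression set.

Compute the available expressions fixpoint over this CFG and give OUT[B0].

Per-block solution:
  B0:   IN={}   OUT={a+a}
  B1:   IN={a+a}   OUT={a*a, a+a, a+f}
  B2:   IN={a*a, a+a, a+f}   OUT={a*a, a+a, a+f}
  B3:   IN={a*a, a+a, a+f}   OUT={a+a}
  B4:   IN={a+a}   OUT={a+a, b-a}

Merge at B0 (entry node, so the boundary value {} is joined with the incoming edge(s)): IN[B0] = {} ∩ OUT[B1] = {}
Applying B0's transfer function to that IN value gives OUT[B0] (row B0 above).

Answer: {a+a}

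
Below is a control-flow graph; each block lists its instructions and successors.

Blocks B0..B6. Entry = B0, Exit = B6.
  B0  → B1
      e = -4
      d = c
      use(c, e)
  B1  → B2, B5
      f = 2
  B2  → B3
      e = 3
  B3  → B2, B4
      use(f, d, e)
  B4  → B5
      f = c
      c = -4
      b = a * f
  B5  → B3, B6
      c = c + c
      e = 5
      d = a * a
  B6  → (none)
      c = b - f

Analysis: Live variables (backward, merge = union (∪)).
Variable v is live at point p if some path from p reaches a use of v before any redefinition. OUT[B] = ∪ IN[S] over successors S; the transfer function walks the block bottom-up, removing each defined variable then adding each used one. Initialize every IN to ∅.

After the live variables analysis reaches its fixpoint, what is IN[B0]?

Answer: {a, b, c}

Derivation:
Per-block solution:
  B0:   IN={a, b, c}   OUT={a, b, c, d}
  B1:   IN={a, b, c, d}   OUT={a, b, c, d, f}
  B2:   IN={a, c, d, f}   OUT={a, c, d, e, f}
  B3:   IN={a, c, d, e, f}   OUT={a, c, d, f}
  B4:   IN={a, c}   OUT={a, b, c, f}
  B5:   IN={a, b, c, f}   OUT={a, b, c, d, e, f}
  B6:   IN={b, f}   OUT={}

Merge at B0: OUT[B0] = IN[B1] = {a, b, c, d}
Applying B0's transfer function to that OUT value gives IN[B0] (row B0 above).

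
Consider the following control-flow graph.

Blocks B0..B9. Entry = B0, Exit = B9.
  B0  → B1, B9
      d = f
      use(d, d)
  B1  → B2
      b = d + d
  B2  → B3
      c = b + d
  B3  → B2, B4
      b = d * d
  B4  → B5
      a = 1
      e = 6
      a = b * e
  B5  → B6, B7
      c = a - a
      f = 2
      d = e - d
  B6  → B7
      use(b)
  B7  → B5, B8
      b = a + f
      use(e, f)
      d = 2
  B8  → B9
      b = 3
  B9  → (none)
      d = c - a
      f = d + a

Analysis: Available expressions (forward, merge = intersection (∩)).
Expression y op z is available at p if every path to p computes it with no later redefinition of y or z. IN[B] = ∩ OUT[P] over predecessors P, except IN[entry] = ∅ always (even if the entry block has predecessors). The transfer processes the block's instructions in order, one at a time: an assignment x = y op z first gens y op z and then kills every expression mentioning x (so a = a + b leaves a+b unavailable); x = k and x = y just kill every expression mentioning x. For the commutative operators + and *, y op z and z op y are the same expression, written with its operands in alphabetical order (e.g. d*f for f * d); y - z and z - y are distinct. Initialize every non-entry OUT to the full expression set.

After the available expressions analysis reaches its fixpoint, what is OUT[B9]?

Answer: {a+d, c-a}

Trace:
Converged values:
  B0:   IN={}   OUT={}
  B1:   IN={}   OUT={d+d}
  B2:   IN={d+d}   OUT={b+d, d+d}
  B3:   IN={b+d, d+d}   OUT={d*d, d+d}
  B4:   IN={d*d, d+d}   OUT={b*e, d*d, d+d}
  B5:   IN={}   OUT={a-a}
  B6:   IN={a-a}   OUT={a-a}
  B7:   IN={a-a}   OUT={a+f, a-a}
  B8:   IN={a+f, a-a}   OUT={a+f, a-a}
  B9:   IN={}   OUT={a+d, c-a}

Merge at B9: IN[B9] = OUT[B0] ∩ OUT[B8] = {}
Applying B9's transfer function to that IN value gives OUT[B9] (row B9 above).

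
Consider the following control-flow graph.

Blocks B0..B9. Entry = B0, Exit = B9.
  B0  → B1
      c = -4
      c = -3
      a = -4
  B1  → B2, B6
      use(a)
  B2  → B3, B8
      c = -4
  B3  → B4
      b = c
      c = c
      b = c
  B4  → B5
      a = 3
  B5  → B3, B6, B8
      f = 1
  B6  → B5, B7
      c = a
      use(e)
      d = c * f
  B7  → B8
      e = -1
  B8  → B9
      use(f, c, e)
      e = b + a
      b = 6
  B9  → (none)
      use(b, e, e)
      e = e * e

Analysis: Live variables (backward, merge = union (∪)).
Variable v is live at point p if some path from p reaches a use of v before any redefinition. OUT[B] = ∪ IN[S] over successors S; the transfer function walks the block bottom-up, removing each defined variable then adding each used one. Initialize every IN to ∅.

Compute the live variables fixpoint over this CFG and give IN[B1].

Answer: {a, b, e, f}

Working:
Per-block solution:
  B0:   IN={b, e, f}   OUT={a, b, e, f}
  B1:   IN={a, b, e, f}   OUT={a, b, e, f}
  B2:   IN={a, b, e, f}   OUT={a, b, c, e, f}
  B3:   IN={c, e}   OUT={b, c, e}
  B4:   IN={b, c, e}   OUT={a, b, c, e}
  B5:   IN={a, b, c, e}   OUT={a, b, c, e, f}
  B6:   IN={a, b, e, f}   OUT={a, b, c, e, f}
  B7:   IN={a, b, c, f}   OUT={a, b, c, e, f}
  B8:   IN={a, b, c, e, f}   OUT={b, e}
  B9:   IN={b, e}   OUT={}

Merge at B1: OUT[B1] = IN[B2] ⊔ IN[B6] = {a, b, e, f}
Applying B1's transfer function to that OUT value gives IN[B1] (row B1 above).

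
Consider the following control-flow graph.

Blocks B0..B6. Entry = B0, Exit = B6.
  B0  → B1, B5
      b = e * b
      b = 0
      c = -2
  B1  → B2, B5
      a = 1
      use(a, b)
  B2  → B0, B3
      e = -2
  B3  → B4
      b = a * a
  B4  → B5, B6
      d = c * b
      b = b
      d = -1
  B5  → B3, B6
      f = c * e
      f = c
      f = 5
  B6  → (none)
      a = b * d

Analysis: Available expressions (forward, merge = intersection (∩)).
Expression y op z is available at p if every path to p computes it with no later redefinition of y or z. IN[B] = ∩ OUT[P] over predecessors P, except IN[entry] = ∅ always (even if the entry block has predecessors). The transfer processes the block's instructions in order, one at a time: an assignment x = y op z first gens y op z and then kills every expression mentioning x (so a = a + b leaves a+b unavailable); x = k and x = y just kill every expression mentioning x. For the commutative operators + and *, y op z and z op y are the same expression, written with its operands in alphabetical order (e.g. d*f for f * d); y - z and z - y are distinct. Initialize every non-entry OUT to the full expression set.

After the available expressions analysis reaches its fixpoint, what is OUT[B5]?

Answer: {c*e}

Trace:
Converged values:
  B0: | IN={} | OUT={}
  B1: | IN={} | OUT={}
  B2: | IN={} | OUT={}
  B3: | IN={} | OUT={a*a}
  B4: | IN={a*a} | OUT={a*a}
  B5: | IN={} | OUT={c*e}
  B6: | IN={} | OUT={b*d}

Merge at B5: IN[B5] = OUT[B0] ∩ OUT[B1] ∩ OUT[B4] = {}
Applying B5's transfer function to that IN value gives OUT[B5] (row B5 above).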